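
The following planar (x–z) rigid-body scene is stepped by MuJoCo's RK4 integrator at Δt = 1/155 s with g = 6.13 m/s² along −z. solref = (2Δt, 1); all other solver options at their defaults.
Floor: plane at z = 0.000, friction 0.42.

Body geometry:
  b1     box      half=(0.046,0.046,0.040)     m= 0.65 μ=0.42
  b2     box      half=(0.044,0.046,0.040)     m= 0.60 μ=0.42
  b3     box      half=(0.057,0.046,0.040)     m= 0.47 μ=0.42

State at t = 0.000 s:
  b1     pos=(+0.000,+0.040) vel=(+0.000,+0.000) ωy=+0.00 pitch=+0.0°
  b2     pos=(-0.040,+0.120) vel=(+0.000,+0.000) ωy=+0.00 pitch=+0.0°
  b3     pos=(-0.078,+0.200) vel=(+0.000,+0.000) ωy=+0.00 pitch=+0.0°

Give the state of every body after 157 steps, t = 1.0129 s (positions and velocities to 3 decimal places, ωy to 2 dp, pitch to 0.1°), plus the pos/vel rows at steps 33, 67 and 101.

State at t = 1.0129 s:
  b1     pos=(+0.000,+0.040) vel=(+0.000,+0.000) ωy=+0.00 pitch=+0.0°
  b2     pos=(-0.101,+0.044) vel=(+0.000,+0.000) ωy=+0.00 pitch=-90.0°
  b3     pos=(-0.325,+0.040) vel=(+0.000,+0.000) ωy=+0.00 pitch=+180.0°

Key-timestep trajectory:
   step    t(s)  b1.x    b1.z    b1.vx   b1.vz   b2.x    b2.z    b2.vx   b2.vz   b3.x    b3.z    b3.vx   b3.vz 
     33  0.2129   +0.000  +0.040  +0.000  +0.000   -0.048  +0.120  -0.092  -0.006   -0.101  +0.191  -0.246  -0.125
     67  0.4323   +0.000  +0.040  +0.000  +0.000   -0.088  +0.087  -0.251  -0.552   -0.185  +0.079  -0.428  -1.105
    101  0.6516   +0.000  +0.040  +0.000  +0.000   -0.101  +0.044  +0.000  +0.000   -0.279  +0.066  -0.386  -0.119


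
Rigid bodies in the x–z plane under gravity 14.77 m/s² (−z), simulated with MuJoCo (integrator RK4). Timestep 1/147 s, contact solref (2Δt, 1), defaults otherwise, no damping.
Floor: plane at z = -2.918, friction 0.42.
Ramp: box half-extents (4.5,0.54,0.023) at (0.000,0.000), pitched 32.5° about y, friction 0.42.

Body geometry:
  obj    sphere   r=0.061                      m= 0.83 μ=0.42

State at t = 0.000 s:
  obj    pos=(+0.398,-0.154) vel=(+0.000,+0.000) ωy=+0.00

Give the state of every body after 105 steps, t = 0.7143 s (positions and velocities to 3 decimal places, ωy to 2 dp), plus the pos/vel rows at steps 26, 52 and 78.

State at t = 0.7143 s:
  obj    pos=(+1.618,-0.931) vel=(+3.415,-2.176) ωy=+66.36

Key-timestep trajectory:
   step    t(s)  obj.x    obj.z    obj.vx   obj.vz 
     26  0.1769   +0.473  -0.202  +0.846  -0.539
     52  0.3537   +0.697  -0.345  +1.691  -1.078
     78  0.5306   +1.071  -0.583  +2.537  -1.616


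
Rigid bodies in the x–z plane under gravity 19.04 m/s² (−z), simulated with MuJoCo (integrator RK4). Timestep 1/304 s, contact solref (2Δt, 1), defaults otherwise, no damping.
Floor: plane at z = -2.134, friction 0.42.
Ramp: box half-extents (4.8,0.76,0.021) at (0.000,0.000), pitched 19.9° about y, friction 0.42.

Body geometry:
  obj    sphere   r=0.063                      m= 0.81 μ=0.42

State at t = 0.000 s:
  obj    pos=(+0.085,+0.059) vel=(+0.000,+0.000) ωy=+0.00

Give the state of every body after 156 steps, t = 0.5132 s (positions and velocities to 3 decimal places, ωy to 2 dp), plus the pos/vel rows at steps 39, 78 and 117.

State at t = 0.5132 s:
  obj    pos=(+0.658,-0.149) vel=(+2.234,-0.809) ωy=+37.70

Key-timestep trajectory:
   step    t(s)  obj.x    obj.z    obj.vx   obj.vz 
     39  0.1283   +0.121  +0.046  +0.559  -0.202
     78  0.2566   +0.228  +0.007  +1.117  -0.404
    117  0.3849   +0.407  -0.058  +1.675  -0.606


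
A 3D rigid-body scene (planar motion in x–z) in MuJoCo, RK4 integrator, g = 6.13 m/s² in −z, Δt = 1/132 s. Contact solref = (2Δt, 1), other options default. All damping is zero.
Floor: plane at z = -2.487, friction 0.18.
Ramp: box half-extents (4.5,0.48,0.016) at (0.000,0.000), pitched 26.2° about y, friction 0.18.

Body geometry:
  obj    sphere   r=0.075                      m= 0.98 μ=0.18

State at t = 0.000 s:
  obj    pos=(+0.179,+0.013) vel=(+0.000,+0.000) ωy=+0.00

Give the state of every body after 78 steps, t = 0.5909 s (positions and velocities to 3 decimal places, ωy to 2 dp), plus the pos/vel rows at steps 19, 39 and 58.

State at t = 0.5909 s:
  obj    pos=(+0.482,-0.136) vel=(+1.025,-0.504) ωy=+15.22

Key-timestep trajectory:
   step    t(s)  obj.x    obj.z    obj.vx   obj.vz 
     19  0.1439   +0.197  +0.004  +0.250  -0.123
     39  0.2955   +0.255  -0.024  +0.513  -0.252
     58  0.4394   +0.347  -0.069  +0.762  -0.375


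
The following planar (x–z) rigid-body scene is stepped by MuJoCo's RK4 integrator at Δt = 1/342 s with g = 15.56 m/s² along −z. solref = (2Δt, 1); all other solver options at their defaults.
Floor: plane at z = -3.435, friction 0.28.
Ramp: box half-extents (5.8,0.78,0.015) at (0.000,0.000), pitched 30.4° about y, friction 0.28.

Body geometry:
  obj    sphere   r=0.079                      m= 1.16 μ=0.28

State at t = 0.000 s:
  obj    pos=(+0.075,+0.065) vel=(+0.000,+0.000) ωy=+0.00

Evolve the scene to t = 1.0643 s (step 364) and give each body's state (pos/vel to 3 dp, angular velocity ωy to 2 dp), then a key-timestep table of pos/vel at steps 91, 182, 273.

State at t = 1.0643 s:
  obj    pos=(+2.823,-1.547) vel=(+5.163,-3.029) ωy=+75.76

Key-timestep trajectory:
   step    t(s)  obj.x    obj.z    obj.vx   obj.vz 
     91  0.2661   +0.247  -0.036  +1.291  -0.757
    182  0.5322   +0.762  -0.338  +2.582  -1.515
    273  0.7982   +1.621  -0.842  +3.872  -2.272


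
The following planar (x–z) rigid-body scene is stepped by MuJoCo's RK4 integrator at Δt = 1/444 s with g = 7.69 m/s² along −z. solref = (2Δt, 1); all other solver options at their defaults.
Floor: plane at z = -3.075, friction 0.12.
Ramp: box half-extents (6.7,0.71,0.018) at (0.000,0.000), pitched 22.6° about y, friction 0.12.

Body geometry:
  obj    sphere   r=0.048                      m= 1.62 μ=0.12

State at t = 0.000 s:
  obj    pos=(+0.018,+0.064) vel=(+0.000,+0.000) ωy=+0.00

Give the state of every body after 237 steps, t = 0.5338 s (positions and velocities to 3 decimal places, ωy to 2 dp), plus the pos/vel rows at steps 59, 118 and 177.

State at t = 0.5338 s:
  obj    pos=(+0.296,-0.052) vel=(+1.040,-0.433) ωy=+23.47

Key-timestep trajectory:
   step    t(s)  obj.x    obj.z    obj.vx   obj.vz 
     59  0.1329   +0.035  +0.057  +0.259  -0.108
    118  0.2658   +0.087  +0.035  +0.518  -0.216
    177  0.3986   +0.173  +0.000  +0.777  -0.323


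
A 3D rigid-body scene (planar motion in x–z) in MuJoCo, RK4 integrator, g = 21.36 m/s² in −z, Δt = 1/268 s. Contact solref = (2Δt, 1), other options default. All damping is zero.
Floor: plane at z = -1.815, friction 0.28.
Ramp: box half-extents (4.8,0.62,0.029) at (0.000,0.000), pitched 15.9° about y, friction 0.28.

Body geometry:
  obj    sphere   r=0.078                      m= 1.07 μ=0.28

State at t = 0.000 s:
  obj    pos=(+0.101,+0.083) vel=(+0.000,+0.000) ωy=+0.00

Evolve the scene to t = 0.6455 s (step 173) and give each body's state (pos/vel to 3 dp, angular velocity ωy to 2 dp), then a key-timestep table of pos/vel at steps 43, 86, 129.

State at t = 0.6455 s:
  obj    pos=(+0.939,-0.156) vel=(+2.595,-0.739) ωy=+34.59

Key-timestep trajectory:
   step    t(s)  obj.x    obj.z    obj.vx   obj.vz 
     43  0.1604   +0.153  +0.068  +0.645  -0.184
     86  0.3209   +0.308  +0.024  +1.290  -0.367
    129  0.4813   +0.567  -0.050  +1.935  -0.551


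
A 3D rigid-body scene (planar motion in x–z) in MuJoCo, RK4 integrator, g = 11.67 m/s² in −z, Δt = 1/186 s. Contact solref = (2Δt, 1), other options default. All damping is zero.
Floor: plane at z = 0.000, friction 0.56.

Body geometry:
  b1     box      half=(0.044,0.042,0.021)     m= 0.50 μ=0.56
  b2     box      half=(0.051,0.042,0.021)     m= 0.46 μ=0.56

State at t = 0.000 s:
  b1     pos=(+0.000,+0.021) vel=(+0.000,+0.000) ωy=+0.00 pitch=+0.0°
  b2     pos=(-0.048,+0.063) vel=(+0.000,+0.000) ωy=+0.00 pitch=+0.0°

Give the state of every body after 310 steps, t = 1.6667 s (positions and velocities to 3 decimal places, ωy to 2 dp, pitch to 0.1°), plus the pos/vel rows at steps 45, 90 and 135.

State at t = 1.6667 s:
  b1     pos=(+0.000,+0.021) vel=(+0.000,+0.000) ωy=+0.00 pitch=+0.0°
  b2     pos=(-0.100,+0.051) vel=(+0.000,+0.000) ωy=+0.00 pitch=-90.0°

Key-timestep trajectory:
   step    t(s)  b1.x    b1.z    b1.vx   b1.vz   b2.x    b2.z    b2.vx   b2.vz 
     45  0.2419   +0.000  +0.021  +0.000  +0.000   -0.071  +0.054  -0.114  +0.027
     90  0.4839   +0.000  +0.021  +0.000  +0.000   -0.093  +0.053  -0.188  -0.046
    135  0.7258   +0.000  +0.021  +0.000  +0.000   -0.097  +0.052  -0.033  -0.010


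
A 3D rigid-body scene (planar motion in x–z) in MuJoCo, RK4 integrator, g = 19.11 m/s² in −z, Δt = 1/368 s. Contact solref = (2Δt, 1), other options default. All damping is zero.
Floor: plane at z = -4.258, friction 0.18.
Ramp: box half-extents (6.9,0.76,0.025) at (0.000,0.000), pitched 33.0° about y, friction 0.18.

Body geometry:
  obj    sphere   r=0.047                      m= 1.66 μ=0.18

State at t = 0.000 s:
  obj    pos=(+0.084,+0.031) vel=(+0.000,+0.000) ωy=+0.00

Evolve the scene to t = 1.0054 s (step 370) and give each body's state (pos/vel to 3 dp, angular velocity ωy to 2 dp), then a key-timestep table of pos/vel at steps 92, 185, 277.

State at t = 1.0054 s:
  obj    pos=(+3.276,-2.041) vel=(+6.352,-4.108) ωy=+154.23

Key-timestep trajectory:
   step    t(s)  obj.x    obj.z    obj.vx   obj.vz 
     92  0.2500   +0.282  -0.097  +1.582  -1.020
    185  0.5027   +0.883  -0.487  +3.182  -2.044
    277  0.7527   +1.873  -1.131  +4.747  -3.096


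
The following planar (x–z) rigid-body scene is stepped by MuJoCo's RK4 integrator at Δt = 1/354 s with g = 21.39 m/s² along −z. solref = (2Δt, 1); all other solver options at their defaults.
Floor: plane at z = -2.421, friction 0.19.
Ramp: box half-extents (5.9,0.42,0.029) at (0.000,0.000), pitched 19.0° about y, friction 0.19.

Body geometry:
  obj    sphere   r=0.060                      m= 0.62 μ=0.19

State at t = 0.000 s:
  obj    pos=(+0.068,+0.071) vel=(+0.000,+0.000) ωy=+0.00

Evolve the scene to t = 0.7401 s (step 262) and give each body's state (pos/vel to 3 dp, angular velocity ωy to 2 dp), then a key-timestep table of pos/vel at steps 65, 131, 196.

State at t = 0.7401 s:
  obj    pos=(+1.356,-0.373) vel=(+3.481,-1.199) ωy=+61.35

Key-timestep trajectory:
   step    t(s)  obj.x    obj.z    obj.vx   obj.vz 
     65  0.1836   +0.147  +0.043  +0.864  -0.297
    131  0.3701   +0.390  -0.040  +1.741  -0.599
    196  0.5537   +0.789  -0.178  +2.604  -0.897


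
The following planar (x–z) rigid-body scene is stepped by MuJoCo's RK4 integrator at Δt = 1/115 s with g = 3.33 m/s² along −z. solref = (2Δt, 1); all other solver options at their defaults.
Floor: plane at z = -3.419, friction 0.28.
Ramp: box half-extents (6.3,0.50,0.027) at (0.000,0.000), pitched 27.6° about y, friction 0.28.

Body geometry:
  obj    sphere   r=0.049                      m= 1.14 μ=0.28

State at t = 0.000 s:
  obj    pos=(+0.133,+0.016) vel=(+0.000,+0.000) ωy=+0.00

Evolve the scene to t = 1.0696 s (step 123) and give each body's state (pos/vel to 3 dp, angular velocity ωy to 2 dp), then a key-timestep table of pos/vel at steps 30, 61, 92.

State at t = 1.0696 s:
  obj    pos=(+0.692,-0.276) vel=(+1.045,-0.546) ωy=+24.05

Key-timestep trajectory:
   step    t(s)  obj.x    obj.z    obj.vx   obj.vz 
     30  0.2609   +0.166  -0.001  +0.255  -0.133
     61  0.5304   +0.271  -0.056  +0.518  -0.271
     92  0.8000   +0.446  -0.147  +0.781  -0.408


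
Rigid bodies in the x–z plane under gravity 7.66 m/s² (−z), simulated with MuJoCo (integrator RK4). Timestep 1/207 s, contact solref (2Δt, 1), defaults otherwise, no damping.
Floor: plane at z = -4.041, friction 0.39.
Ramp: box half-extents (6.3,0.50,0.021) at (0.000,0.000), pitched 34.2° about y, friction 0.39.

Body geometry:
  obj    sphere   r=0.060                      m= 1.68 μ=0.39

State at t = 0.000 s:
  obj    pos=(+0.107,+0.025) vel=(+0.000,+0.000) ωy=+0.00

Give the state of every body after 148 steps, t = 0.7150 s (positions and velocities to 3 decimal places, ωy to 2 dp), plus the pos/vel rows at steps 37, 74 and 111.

State at t = 0.7150 s:
  obj    pos=(+0.757,-0.417) vel=(+1.819,-1.236) ωy=+36.64

Key-timestep trajectory:
   step    t(s)  obj.x    obj.z    obj.vx   obj.vz 
     37  0.1787   +0.148  -0.002  +0.455  -0.309
     74  0.3575   +0.270  -0.085  +0.909  -0.618
    111  0.5362   +0.473  -0.223  +1.364  -0.927


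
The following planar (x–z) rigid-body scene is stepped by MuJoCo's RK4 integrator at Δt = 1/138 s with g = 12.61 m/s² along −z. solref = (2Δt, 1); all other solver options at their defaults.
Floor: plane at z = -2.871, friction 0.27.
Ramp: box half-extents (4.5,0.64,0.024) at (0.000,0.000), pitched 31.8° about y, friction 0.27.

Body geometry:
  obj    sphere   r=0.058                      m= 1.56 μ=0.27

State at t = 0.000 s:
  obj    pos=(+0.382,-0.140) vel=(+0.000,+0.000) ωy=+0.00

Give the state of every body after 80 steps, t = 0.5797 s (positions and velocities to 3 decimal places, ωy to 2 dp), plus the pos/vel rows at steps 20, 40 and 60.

State at t = 0.5797 s:
  obj    pos=(+1.060,-0.561) vel=(+2.339,-1.450) ωy=+47.41

Key-timestep trajectory:
   step    t(s)  obj.x    obj.z    obj.vx   obj.vz 
     20  0.1449   +0.424  -0.167  +0.585  -0.363
     40  0.2899   +0.552  -0.245  +1.170  -0.725
     60  0.4348   +0.763  -0.377  +1.754  -1.088


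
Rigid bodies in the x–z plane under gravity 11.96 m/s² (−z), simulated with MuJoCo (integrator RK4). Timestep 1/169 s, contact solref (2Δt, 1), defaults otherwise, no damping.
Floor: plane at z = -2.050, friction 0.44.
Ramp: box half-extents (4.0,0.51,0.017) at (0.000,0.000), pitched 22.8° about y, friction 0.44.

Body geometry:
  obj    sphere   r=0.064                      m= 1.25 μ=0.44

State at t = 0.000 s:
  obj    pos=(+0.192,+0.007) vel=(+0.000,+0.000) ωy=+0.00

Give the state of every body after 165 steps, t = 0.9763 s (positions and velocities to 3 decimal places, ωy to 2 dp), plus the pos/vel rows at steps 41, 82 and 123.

State at t = 0.9763 s:
  obj    pos=(+1.647,-0.604) vel=(+2.980,-1.252) ωy=+50.49

Key-timestep trajectory:
   step    t(s)  obj.x    obj.z    obj.vx   obj.vz 
     41  0.2426   +0.282  -0.031  +0.741  -0.311
     82  0.4852   +0.551  -0.144  +1.481  -0.623
    123  0.7278   +1.000  -0.333  +2.221  -0.934


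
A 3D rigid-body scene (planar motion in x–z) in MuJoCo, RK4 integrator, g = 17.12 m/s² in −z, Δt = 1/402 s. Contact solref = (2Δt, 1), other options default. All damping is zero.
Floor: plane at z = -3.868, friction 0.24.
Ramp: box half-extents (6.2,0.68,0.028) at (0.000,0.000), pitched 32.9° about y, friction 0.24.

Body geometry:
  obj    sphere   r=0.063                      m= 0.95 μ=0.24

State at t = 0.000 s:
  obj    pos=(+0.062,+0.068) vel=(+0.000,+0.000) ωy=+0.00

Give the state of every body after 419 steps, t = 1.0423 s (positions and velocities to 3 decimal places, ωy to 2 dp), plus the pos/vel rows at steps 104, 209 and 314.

State at t = 1.0423 s:
  obj    pos=(+3.092,-1.892) vel=(+5.813,-3.761) ωy=+109.88

Key-timestep trajectory:
   step    t(s)  obj.x    obj.z    obj.vx   obj.vz 
    104  0.2587   +0.249  -0.053  +1.443  -0.934
    209  0.5199   +0.816  -0.419  +2.900  -1.876
    314  0.7811   +1.764  -1.033  +4.356  -2.818


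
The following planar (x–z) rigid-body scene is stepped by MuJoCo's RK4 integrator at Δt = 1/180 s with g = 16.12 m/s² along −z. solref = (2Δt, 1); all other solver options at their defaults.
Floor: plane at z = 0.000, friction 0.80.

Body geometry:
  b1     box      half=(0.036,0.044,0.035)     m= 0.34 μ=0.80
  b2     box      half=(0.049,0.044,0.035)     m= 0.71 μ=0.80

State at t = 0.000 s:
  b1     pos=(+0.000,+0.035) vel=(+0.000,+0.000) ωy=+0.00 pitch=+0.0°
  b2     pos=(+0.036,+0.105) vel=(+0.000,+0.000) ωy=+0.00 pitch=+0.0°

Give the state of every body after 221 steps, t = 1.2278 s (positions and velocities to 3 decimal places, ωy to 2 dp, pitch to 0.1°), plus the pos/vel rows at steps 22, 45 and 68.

State at t = 1.2278 s:
  b1     pos=(+0.000,+0.035) vel=(+0.000,+0.000) ωy=+0.00 pitch=+0.0°
  b2     pos=(+0.081,+0.049) vel=(+0.000,+0.000) ωy=+0.00 pitch=+90.0°

Key-timestep trajectory:
   step    t(s)  b1.x    b1.z    b1.vx   b1.vz   b2.x    b2.z    b2.vx   b2.vz 
     22  0.1222   +0.000  +0.035  +0.000  +0.000   +0.038  +0.105  +0.025  -0.001
     45  0.2500   +0.000  +0.035  -0.001  +0.000   +0.047  +0.103  +0.165  -0.054
     68  0.3778   +0.000  +0.035  +0.000  +0.000   +0.083  +0.046  +0.199  -0.106


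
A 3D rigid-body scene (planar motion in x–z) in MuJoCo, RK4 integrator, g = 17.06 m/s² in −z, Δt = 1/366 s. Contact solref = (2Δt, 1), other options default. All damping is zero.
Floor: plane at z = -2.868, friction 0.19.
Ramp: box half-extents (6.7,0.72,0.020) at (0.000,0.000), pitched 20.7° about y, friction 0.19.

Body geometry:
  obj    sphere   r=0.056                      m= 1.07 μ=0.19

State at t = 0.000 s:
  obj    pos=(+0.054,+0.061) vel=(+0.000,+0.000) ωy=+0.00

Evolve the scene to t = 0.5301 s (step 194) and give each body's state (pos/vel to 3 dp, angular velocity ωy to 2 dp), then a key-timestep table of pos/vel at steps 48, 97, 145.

State at t = 0.5301 s:
  obj    pos=(+0.620,-0.153) vel=(+2.136,-0.807) ωy=+40.76

Key-timestep trajectory:
   step    t(s)  obj.x    obj.z    obj.vx   obj.vz 
     48  0.1311   +0.089  +0.048  +0.529  -0.200
     97  0.2650   +0.196  +0.007  +1.068  -0.404
    145  0.3962   +0.370  -0.059  +1.596  -0.603


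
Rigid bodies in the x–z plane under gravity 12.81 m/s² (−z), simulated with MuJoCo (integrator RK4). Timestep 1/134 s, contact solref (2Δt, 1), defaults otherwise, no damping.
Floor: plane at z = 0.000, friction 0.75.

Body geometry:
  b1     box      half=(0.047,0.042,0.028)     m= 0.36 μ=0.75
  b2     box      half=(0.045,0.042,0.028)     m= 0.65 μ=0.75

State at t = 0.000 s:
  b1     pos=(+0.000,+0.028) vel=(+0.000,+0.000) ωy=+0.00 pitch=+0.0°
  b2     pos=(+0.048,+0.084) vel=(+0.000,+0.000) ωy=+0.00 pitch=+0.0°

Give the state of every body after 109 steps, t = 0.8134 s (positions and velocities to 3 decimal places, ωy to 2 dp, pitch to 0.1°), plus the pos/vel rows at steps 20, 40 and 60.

State at t = 0.8134 s:
  b1     pos=(+0.000,+0.028) vel=(+0.000,+0.000) ωy=+0.00 pitch=+0.0°
  b2     pos=(+0.086,+0.045) vel=(+0.000,+0.000) ωy=+0.00 pitch=+90.0°

Key-timestep trajectory:
   step    t(s)  b1.x    b1.z    b1.vx   b1.vz   b2.x    b2.z    b2.vx   b2.vz 
     20  0.1493   +0.000  +0.028  -0.001  +0.000   +0.052  +0.083  +0.073  -0.013
     40  0.2985   +0.000  +0.028  +0.000  +0.001   +0.079  +0.053  +0.251  -0.760
     60  0.4478   +0.000  +0.028  +0.000  +0.000   +0.084  +0.045  -0.113  +0.012


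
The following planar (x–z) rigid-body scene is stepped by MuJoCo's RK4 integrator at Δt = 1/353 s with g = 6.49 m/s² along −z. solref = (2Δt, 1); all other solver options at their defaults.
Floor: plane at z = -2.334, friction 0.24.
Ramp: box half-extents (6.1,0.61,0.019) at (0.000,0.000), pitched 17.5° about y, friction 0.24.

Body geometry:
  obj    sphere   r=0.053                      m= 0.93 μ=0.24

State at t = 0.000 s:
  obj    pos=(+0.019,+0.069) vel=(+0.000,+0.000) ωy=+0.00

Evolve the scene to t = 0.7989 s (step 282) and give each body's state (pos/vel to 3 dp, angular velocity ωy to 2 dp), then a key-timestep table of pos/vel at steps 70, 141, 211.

State at t = 0.7989 s:
  obj    pos=(+0.443,-0.064) vel=(+1.062,-0.335) ωy=+21.01

Key-timestep trajectory:
   step    t(s)  obj.x    obj.z    obj.vx   obj.vz 
     70  0.1983   +0.045  +0.061  +0.264  -0.083
    141  0.3994   +0.125  +0.036  +0.531  -0.167
    211  0.5977   +0.257  -0.005  +0.795  -0.251


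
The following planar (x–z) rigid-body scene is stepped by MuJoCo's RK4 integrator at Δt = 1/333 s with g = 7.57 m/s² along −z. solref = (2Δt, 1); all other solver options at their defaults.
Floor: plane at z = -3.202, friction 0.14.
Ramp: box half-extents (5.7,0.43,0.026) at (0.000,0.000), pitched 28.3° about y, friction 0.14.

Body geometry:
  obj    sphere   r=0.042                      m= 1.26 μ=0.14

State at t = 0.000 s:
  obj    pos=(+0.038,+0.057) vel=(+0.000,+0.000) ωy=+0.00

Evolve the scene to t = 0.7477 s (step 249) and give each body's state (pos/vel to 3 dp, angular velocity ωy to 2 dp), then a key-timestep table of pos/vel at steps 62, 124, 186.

State at t = 0.7477 s:
  obj    pos=(+0.692,-0.295) vel=(+1.748,-0.944) ωy=+41.48

Key-timestep trajectory:
   step    t(s)  obj.x    obj.z    obj.vx   obj.vz 
     62  0.1862   +0.079  +0.035  +0.437  -0.230
    124  0.3724   +0.200  -0.031  +0.870  -0.472
    186  0.5586   +0.403  -0.140  +1.307  -0.703


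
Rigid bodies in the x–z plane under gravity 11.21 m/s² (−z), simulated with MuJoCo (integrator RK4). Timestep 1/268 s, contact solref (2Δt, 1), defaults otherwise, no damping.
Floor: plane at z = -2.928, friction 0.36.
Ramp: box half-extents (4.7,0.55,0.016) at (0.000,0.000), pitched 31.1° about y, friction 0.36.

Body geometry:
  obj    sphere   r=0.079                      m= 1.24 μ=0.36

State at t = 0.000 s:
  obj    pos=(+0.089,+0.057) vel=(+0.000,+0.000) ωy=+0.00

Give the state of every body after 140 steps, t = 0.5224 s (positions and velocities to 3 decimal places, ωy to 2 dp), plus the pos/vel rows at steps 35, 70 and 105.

State at t = 0.5224 s:
  obj    pos=(+0.572,-0.234) vel=(+1.850,-1.116) ωy=+27.34

Key-timestep trajectory:
   step    t(s)  obj.x    obj.z    obj.vx   obj.vz 
     35  0.1306   +0.119  +0.039  +0.463  -0.279
     70  0.2612   +0.210  -0.016  +0.925  -0.558
    105  0.3918   +0.361  -0.107  +1.388  -0.837


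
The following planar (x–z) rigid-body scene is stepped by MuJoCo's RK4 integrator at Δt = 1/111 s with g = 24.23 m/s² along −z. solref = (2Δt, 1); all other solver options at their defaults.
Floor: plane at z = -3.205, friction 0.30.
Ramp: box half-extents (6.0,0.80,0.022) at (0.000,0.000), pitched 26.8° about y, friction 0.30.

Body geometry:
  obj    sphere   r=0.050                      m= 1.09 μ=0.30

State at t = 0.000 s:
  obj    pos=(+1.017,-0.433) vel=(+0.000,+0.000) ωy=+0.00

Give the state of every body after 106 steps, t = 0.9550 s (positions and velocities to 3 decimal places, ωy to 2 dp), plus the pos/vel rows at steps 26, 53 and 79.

State at t = 0.9550 s:
  obj    pos=(+4.192,-2.037) vel=(+6.650,-3.359) ωy=+149.00

Key-timestep trajectory:
   step    t(s)  obj.x    obj.z    obj.vx   obj.vz 
     26  0.2342   +1.208  -0.530  +1.631  -0.824
     53  0.4775   +1.811  -0.834  +3.325  -1.680
     79  0.7117   +2.781  -1.324  +4.956  -2.504


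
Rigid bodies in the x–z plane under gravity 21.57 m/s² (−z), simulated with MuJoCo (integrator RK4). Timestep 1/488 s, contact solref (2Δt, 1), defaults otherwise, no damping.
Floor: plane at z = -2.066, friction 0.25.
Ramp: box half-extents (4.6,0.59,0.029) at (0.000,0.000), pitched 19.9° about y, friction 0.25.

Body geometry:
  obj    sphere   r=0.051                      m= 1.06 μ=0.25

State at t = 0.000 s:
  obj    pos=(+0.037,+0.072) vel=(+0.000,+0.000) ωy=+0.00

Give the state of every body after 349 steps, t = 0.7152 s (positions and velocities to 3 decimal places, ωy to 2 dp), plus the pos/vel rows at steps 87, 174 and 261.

State at t = 0.7152 s:
  obj    pos=(+1.298,-0.385) vel=(+3.527,-1.277) ωy=+73.53

Key-timestep trajectory:
   step    t(s)  obj.x    obj.z    obj.vx   obj.vz 
     87  0.1783   +0.115  +0.043  +0.879  -0.318
    174  0.3566   +0.350  -0.042  +1.758  -0.636
    261  0.5348   +0.742  -0.184  +2.637  -0.955


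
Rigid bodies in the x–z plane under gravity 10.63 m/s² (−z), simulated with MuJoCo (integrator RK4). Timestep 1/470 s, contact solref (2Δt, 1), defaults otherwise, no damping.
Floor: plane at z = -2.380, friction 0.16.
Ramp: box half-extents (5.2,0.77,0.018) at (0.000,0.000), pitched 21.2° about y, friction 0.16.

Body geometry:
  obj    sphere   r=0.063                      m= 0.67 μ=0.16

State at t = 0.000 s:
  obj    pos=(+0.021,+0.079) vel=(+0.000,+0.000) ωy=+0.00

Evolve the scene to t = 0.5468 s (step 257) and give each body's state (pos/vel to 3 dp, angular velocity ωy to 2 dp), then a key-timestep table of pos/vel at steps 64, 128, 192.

State at t = 0.5468 s:
  obj    pos=(+0.404,-0.070) vel=(+1.400,-0.543) ωy=+23.83

Key-timestep trajectory:
   step    t(s)  obj.x    obj.z    obj.vx   obj.vz 
     64  0.1362   +0.045  +0.070  +0.349  -0.135
    128  0.2723   +0.116  +0.042  +0.697  -0.270
    192  0.4085   +0.235  -0.004  +1.046  -0.406


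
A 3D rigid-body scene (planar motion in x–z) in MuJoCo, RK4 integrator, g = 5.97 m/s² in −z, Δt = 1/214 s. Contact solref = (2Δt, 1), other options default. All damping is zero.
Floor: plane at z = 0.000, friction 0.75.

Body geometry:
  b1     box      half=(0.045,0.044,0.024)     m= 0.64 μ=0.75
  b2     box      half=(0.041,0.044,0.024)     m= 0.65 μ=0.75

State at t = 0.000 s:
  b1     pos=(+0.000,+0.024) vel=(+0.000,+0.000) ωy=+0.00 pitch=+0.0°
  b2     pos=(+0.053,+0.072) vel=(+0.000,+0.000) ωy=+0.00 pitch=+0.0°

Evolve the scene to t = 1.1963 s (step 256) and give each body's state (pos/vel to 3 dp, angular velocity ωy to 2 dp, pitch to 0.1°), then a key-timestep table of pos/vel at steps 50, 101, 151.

State at t = 1.1963 s:
  b1     pos=(+0.000,+0.024) vel=(+0.000,+0.000) ωy=+0.00 pitch=+0.0°
  b2     pos=(+0.092,+0.041) vel=(+0.000,+0.000) ωy=+0.00 pitch=+90.0°

Key-timestep trajectory:
   step    t(s)  b1.x    b1.z    b1.vx   b1.vz   b2.x    b2.z    b2.vx   b2.vz 
     50  0.2336   +0.000  +0.024  +0.000  +0.000   +0.076  +0.046  +0.257  -0.002
    101  0.4720   +0.000  +0.024  +0.000  +0.000   +0.106  +0.046  -0.021  -0.005
    151  0.7056   +0.000  +0.024  +0.000  +0.000   +0.089  +0.043  +0.054  -0.027


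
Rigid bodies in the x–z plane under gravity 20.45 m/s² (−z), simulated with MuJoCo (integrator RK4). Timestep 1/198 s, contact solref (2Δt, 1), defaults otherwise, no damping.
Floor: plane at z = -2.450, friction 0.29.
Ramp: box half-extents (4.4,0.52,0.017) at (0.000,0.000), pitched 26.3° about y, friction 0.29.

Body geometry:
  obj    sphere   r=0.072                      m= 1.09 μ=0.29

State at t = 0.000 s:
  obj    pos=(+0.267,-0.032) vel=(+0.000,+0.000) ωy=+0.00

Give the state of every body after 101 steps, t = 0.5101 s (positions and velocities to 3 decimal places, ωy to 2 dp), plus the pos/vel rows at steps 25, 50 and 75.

State at t = 0.5101 s:
  obj    pos=(+1.022,-0.406) vel=(+2.960,-1.463) ωy=+45.83

Key-timestep trajectory:
   step    t(s)  obj.x    obj.z    obj.vx   obj.vz 
     25  0.1263   +0.313  -0.056  +0.733  -0.362
     50  0.2525   +0.452  -0.124  +1.465  -0.724
     75  0.3788   +0.683  -0.238  +2.198  -1.086


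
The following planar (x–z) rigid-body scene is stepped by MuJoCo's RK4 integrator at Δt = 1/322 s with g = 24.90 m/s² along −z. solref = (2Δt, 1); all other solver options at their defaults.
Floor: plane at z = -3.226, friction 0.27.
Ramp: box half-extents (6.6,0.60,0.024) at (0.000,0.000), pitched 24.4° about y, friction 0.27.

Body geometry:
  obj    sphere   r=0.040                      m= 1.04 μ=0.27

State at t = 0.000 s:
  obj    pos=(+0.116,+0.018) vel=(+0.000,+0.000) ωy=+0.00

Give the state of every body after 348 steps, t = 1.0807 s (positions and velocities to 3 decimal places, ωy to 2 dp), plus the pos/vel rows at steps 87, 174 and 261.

State at t = 1.0807 s:
  obj    pos=(+4.024,-1.755) vel=(+7.231,-3.280) ωy=+198.50

Key-timestep trajectory:
   step    t(s)  obj.x    obj.z    obj.vx   obj.vz 
     87  0.2702   +0.360  -0.093  +1.808  -0.820
    174  0.5404   +1.093  -0.425  +3.616  -1.640
    261  0.8106   +2.314  -0.979  +5.424  -2.460


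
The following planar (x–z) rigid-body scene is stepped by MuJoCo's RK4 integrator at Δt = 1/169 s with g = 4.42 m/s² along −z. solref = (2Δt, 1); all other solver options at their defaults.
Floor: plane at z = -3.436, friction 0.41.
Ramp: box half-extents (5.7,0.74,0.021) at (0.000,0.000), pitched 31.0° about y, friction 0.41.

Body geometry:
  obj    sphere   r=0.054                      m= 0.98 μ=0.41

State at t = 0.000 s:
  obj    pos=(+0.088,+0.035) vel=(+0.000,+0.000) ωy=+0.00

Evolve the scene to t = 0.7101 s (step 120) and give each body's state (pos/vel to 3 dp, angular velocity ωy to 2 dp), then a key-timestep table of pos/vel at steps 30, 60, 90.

State at t = 0.7101 s:
  obj    pos=(+0.439,-0.176) vel=(+0.990,-0.595) ωy=+21.37

Key-timestep trajectory:
   step    t(s)  obj.x    obj.z    obj.vx   obj.vz 
     30  0.1775   +0.110  +0.021  +0.248  -0.149
     60  0.3550   +0.176  -0.018  +0.495  -0.297
     90  0.5325   +0.286  -0.084  +0.742  -0.446


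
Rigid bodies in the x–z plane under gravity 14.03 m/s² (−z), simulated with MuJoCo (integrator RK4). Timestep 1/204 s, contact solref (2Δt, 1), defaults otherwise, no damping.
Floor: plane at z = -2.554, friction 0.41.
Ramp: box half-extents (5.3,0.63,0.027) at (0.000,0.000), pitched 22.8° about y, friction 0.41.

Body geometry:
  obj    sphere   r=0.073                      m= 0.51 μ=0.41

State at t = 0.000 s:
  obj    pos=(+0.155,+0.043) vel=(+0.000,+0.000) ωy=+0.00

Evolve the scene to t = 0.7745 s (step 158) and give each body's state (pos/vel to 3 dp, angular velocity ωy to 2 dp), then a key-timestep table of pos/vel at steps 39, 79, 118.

State at t = 0.7745 s:
  obj    pos=(+1.229,-0.408) vel=(+2.773,-1.166) ωy=+41.19

Key-timestep trajectory:
   step    t(s)  obj.x    obj.z    obj.vx   obj.vz 
     39  0.1912   +0.221  +0.016  +0.685  -0.288
     79  0.3873   +0.424  -0.070  +1.387  -0.583
    118  0.5784   +0.754  -0.209  +2.071  -0.871


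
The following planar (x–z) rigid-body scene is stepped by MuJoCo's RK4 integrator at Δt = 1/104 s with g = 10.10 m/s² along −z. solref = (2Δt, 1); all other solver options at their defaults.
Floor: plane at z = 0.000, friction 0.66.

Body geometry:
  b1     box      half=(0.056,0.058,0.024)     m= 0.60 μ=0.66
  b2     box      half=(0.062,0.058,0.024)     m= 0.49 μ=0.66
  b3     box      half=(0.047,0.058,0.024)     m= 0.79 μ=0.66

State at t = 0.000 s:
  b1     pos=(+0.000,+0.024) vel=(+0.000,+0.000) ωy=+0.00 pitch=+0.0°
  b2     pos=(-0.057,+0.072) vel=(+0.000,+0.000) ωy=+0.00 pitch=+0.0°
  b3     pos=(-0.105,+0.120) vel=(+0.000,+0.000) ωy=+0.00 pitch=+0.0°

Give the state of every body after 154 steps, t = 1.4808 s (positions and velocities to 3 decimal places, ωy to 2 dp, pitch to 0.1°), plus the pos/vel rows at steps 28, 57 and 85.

State at t = 1.4808 s:
  b1     pos=(+0.000,+0.024) vel=(+0.000,+0.000) ωy=+0.00 pitch=+0.0°
  b2     pos=(-0.117,+0.062) vel=(+0.000,+0.000) ωy=+0.00 pitch=-90.0°
  b3     pos=(-0.185,+0.047) vel=(+0.000,+0.000) ωy=+0.00 pitch=-90.0°

Key-timestep trajectory:
   step    t(s)  b1.x    b1.z    b1.vx   b1.vz   b2.x    b2.z    b2.vx   b2.vz   b3.x    b3.z    b3.vx   b3.vz 
     28  0.2692   +0.000  +0.024  +0.000  +0.000   -0.093  +0.066  -0.160  +0.009   -0.165  +0.052  -0.146  +0.020
     57  0.5481   +0.000  +0.024  +0.000  +0.000   -0.131  +0.066  +0.091  -0.013   -0.185  +0.046  +0.017  +0.003
     85  0.8173   +0.000  +0.024  +0.000  +0.000   -0.114  +0.063  -0.154  -0.051   -0.185  +0.047  +0.000  +0.000


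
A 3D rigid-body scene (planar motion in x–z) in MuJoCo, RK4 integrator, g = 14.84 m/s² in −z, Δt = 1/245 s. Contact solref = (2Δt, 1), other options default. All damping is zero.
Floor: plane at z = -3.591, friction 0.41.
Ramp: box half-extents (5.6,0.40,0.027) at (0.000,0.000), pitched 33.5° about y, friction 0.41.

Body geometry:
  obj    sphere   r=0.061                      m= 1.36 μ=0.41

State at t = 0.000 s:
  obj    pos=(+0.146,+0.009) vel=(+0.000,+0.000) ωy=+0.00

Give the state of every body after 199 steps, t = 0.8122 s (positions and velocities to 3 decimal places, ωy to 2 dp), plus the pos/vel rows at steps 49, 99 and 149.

State at t = 0.8122 s:
  obj    pos=(+1.755,-1.056) vel=(+3.963,-2.623) ωy=+77.89

Key-timestep trajectory:
   step    t(s)  obj.x    obj.z    obj.vx   obj.vz 
     49  0.2000   +0.244  -0.056  +0.976  -0.646
     99  0.4041   +0.544  -0.255  +1.972  -1.305
    149  0.6082   +1.048  -0.588  +2.967  -1.964


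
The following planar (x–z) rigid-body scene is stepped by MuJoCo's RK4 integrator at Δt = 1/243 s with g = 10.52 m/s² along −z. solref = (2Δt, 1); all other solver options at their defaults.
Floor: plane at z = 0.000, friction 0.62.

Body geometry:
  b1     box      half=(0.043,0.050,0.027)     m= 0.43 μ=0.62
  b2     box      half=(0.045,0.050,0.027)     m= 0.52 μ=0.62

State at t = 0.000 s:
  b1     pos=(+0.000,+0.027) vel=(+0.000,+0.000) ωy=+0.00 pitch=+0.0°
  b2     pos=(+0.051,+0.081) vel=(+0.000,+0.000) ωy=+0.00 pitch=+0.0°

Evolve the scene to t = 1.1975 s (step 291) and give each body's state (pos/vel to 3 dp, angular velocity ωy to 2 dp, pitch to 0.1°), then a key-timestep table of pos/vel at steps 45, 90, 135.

State at t = 1.1975 s:
  b1     pos=(+0.000,+0.027) vel=(+0.000,+0.000) ωy=+0.00 pitch=+0.0°
  b2     pos=(+0.094,+0.045) vel=(+0.000,+0.000) ωy=+0.00 pitch=+90.0°

Key-timestep trajectory:
   step    t(s)  b1.x    b1.z    b1.vx   b1.vz   b2.x    b2.z    b2.vx   b2.vz 
     45  0.1852   +0.000  +0.027  +0.000  +0.000   +0.075  +0.052  +0.236  -0.543
     90  0.3704   +0.000  +0.027  +0.000  +0.000   +0.110  +0.051  -0.011  -0.003
    135  0.5556   +0.000  +0.027  +0.000  +0.000   +0.090  +0.047  +0.027  -0.012


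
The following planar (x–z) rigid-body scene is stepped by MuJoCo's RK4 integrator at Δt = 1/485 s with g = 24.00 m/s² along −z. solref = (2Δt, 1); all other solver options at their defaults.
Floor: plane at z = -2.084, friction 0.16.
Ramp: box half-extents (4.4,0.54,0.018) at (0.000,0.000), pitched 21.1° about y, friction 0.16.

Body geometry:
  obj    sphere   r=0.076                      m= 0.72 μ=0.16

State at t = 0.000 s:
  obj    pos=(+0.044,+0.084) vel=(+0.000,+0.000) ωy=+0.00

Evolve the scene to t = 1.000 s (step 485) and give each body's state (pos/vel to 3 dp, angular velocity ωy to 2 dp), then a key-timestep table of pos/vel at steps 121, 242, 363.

State at t = 1.000 s:
  obj    pos=(+2.923,-1.027) vel=(+5.758,-2.222) ωy=+81.19

Key-timestep trajectory:
   step    t(s)  obj.x    obj.z    obj.vx   obj.vz 
    121  0.2495   +0.223  +0.015  +1.437  -0.554
    242  0.4990   +0.761  -0.193  +2.873  -1.109
    363  0.7485   +1.657  -0.539  +4.309  -1.663


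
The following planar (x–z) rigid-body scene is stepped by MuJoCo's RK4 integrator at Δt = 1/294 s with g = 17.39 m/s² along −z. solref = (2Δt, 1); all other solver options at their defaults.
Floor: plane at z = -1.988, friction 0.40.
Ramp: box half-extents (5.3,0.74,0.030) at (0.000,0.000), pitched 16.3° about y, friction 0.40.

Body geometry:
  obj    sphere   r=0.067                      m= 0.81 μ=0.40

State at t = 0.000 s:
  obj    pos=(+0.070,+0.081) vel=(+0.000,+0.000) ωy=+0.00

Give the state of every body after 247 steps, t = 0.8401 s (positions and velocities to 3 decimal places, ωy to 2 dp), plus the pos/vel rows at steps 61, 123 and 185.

State at t = 0.8401 s:
  obj    pos=(+1.251,-0.265) vel=(+2.811,-0.822) ωy=+43.71

Key-timestep trajectory:
   step    t(s)  obj.x    obj.z    obj.vx   obj.vz 
     61  0.2075   +0.142  +0.060  +0.694  -0.203
    123  0.4184   +0.363  -0.005  +1.400  -0.409
    185  0.6293   +0.732  -0.113  +2.106  -0.616


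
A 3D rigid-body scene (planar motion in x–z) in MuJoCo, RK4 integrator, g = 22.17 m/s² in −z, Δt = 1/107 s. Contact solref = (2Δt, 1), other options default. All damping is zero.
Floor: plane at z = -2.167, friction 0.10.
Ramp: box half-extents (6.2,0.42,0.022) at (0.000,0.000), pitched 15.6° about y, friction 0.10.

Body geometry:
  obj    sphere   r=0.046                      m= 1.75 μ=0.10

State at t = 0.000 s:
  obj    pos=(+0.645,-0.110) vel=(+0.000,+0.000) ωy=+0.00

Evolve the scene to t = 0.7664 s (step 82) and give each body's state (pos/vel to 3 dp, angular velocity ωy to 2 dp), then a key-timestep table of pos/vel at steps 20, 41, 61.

State at t = 0.7664 s:
  obj    pos=(+1.850,-0.446) vel=(+3.144,-0.878) ωy=+70.90

Key-timestep trajectory:
   step    t(s)  obj.x    obj.z    obj.vx   obj.vz 
     20  0.1869   +0.717  -0.130  +0.767  -0.214
     41  0.3832   +0.946  -0.194  +1.572  -0.439
     61  0.5701   +1.312  -0.296  +2.339  -0.653


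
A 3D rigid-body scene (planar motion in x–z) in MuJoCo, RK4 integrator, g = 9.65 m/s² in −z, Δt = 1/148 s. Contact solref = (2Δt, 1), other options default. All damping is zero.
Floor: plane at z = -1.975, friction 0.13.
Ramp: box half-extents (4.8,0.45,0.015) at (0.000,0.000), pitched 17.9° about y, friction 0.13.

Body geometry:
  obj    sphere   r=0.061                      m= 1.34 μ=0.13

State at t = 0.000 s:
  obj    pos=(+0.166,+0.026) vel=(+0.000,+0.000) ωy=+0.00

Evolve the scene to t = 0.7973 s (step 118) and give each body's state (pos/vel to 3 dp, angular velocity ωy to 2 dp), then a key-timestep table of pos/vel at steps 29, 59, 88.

State at t = 0.7973 s:
  obj    pos=(+0.807,-0.181) vel=(+1.608,-0.519) ωy=+27.68

Key-timestep trajectory:
   step    t(s)  obj.x    obj.z    obj.vx   obj.vz 
     29  0.1959   +0.205  +0.014  +0.395  -0.128
     59  0.3986   +0.326  -0.026  +0.804  -0.260
     88  0.5946   +0.523  -0.089  +1.199  -0.387


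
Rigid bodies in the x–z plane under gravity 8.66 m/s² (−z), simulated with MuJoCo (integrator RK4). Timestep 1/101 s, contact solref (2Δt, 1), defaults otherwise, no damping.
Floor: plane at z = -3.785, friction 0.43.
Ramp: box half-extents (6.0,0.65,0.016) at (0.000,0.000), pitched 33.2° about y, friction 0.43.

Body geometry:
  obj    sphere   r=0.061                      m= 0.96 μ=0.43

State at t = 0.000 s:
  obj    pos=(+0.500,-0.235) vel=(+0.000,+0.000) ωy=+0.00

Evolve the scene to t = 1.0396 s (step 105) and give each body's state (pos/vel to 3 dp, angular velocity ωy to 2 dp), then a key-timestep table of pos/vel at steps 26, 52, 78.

State at t = 1.0396 s:
  obj    pos=(+2.032,-1.237) vel=(+2.946,-1.928) ωy=+57.71

Key-timestep trajectory:
   step    t(s)  obj.x    obj.z    obj.vx   obj.vz 
     26  0.2574   +0.594  -0.297  +0.730  -0.478
     52  0.5149   +0.876  -0.481  +1.459  -0.955
     78  0.7723   +1.345  -0.788  +2.189  -1.432


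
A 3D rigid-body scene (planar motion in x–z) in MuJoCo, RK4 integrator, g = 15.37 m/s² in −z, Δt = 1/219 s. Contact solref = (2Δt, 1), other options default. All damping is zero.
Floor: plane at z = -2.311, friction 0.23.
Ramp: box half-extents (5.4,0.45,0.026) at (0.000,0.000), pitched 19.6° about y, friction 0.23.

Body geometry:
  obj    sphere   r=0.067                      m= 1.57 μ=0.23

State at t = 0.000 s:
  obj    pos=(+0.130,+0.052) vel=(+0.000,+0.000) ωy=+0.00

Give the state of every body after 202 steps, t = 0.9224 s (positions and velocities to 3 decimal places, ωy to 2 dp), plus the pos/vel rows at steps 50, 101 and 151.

State at t = 0.9224 s:
  obj    pos=(+1.606,-0.473) vel=(+3.200,-1.140) ωy=+50.69

Key-timestep trajectory:
   step    t(s)  obj.x    obj.z    obj.vx   obj.vz 
     50  0.2283   +0.221  +0.020  +0.792  -0.282
    101  0.4612   +0.499  -0.079  +1.600  -0.570
    151  0.6895   +0.955  -0.241  +2.392  -0.852


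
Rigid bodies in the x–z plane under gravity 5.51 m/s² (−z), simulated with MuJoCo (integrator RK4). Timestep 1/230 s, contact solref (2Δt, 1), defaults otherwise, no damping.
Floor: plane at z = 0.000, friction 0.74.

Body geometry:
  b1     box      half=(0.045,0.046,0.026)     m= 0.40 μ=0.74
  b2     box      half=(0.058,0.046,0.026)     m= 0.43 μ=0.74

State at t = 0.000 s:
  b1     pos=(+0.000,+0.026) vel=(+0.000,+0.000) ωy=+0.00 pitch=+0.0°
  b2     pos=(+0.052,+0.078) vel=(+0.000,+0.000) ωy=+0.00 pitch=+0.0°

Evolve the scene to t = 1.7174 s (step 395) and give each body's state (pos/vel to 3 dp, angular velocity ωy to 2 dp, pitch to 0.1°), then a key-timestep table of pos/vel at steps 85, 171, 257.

State at t = 1.7174 s:
  b1     pos=(+0.000,+0.026) vel=(+0.000,+0.000) ωy=+0.00 pitch=+0.0°
  b2     pos=(+0.111,+0.058) vel=(+0.000,+0.000) ωy=+0.00 pitch=+90.0°

Key-timestep trajectory:
   step    t(s)  b1.x    b1.z    b1.vx   b1.vz   b2.x    b2.z    b2.vx   b2.vz 
     85  0.3696   +0.000  +0.026  +0.000  +0.000   +0.085  +0.064  +0.119  +0.002
    171  0.7435   +0.000  +0.026  +0.000  +0.000   +0.124  +0.062  -0.025  -0.005
    257  1.1174   +0.000  +0.026  +0.000  +0.000   +0.114  +0.059  +0.045  +0.024
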